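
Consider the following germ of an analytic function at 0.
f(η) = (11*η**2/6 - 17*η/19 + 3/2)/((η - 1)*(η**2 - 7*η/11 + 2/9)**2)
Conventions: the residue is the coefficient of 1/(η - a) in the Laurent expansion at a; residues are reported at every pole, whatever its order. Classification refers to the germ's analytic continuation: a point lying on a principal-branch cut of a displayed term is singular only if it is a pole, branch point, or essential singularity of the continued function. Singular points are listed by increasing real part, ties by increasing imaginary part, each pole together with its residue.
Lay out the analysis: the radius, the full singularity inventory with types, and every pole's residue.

Radius of convergence at 0: (1/3)*sqrt(2).
At (7/22) - ((1/66)*sqrt(527))*i: a pole of order 2; residue (-454113/127832) - ((22861275723/35502653528)*sqrt(527))*i.
At (7/22) + ((1/66)*sqrt(527))*i: a pole of order 2; residue (-454113/127832) + ((22861275723/35502653528)*sqrt(527))*i.
At 1: a pole of order 1; residue 454113/63916.

Denominator factor (η**2 - 7*η/11 + 2/9)^2: discriminant -527/1089, complex-conjugate roots (7/22) + ((1/66)*sqrt(527))*i and (7/22) - ((1/66)*sqrt(527))*i; poles of order 2, moduli (1/3)*sqrt(2) and (1/3)*sqrt(2).
Denominator factor (η - 1): pole of order 1 at 1, modulus 1.
The radius of convergence is the smallest modulus among the singular points: (1/3)*sqrt(2).
The factor η**2 - 7*η/11 + 2/9 splits as (η - a)(η - a') with a = (7/22) - ((1/66)*sqrt(527))*i, a' = (7/22) + ((1/66)*sqrt(527))*i. At the order-2 pole a set g(η) = (η - a)^2*f(η) = [(11*η**2/6 - 17*η/19 + 3/2)/(η - 1)] / (η - a')^2.
Order-2 pole: residue = g'(a); g'((7/22) - ((1/66)*sqrt(527))*i) = (-454113/127832) - ((22861275723/35502653528)*sqrt(527))*i, so the residue is (-454113/127832) - ((22861275723/35502653528)*sqrt(527))*i.
The factor η**2 - 7*η/11 + 2/9 splits as (η - a)(η - a') with a = (7/22) + ((1/66)*sqrt(527))*i, a' = (7/22) - ((1/66)*sqrt(527))*i. At the order-2 pole a set g(η) = (η - a)^2*f(η) = [(11*η**2/6 - 17*η/19 + 3/2)/(η - 1)] / (η - a')^2.
Order-2 pole: residue = g'(a); g'((7/22) + ((1/66)*sqrt(527))*i) = (-454113/127832) + ((22861275723/35502653528)*sqrt(527))*i, so the residue is (-454113/127832) + ((22861275723/35502653528)*sqrt(527))*i.
At the order-1 pole 1 set g(η) = (η - (1))*f(η) = (11*η**2/6 - 17*η/19 + 3/2)/(η**2 - 7*η/11 + 2/9)**2.
Simple pole: residue = g(a) at a = 1, which is 454113/63916.
List the singular points by increasing real part (a conjugate pair: the negative imaginary part first).


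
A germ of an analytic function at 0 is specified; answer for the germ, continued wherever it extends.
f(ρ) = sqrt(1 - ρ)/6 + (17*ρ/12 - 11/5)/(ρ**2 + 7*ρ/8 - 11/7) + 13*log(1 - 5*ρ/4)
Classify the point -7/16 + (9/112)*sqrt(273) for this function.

The denominator factor ρ**2 + 7*ρ/8 - 11/7 vanishes at -7/16 + (9/112)*sqrt(273) and appears to the power 1; the numerator there equals -2707/960 + (51/448)*sqrt(273), nonzero, and no other factor vanishes.
The branch terms are analytic at this point.
Hence a pole whose order is the multiplicity, 1.

The point is a pole of order 1.


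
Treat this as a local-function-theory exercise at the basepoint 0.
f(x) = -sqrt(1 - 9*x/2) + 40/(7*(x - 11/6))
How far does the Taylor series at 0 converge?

Denominator factor (x - 11/6): pole of order 1 at 11/6, modulus 11/6.
Branch term (-1)*sqrt(1 - x/(2/9)): its argument vanishes at x = 2/9, a square-root branch point, modulus 2/9.
The radius of convergence is the smallest modulus among the singular points: 2/9.

The radius of convergence is 2/9.


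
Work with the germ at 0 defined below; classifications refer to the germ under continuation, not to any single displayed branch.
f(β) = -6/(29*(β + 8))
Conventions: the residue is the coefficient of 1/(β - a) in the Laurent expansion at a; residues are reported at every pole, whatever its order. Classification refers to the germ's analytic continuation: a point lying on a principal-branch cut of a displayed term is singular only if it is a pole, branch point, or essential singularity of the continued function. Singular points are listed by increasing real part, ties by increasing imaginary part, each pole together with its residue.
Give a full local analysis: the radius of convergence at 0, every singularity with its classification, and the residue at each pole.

Denominator factor (β + 8): pole of order 1 at -8, modulus 8.
The radius of convergence is the smallest modulus among the singular points: 8.
At the order-1 pole -8 set g(β) = (β - (-8))*f(β) = -6/29.
Simple pole: residue = g(a) at a = -8, which is -6/29.

Radius of convergence at 0: 8.
At -8: a pole of order 1; residue -6/29.


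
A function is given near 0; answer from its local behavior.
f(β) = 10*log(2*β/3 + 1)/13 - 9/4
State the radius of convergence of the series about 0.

The radius of convergence is 3/2.

Branch term (10/13)*log(1 - β/(-3/2)): its argument vanishes at β = -3/2, a logarithmic branch point, modulus 3/2.
The radius of convergence is the smallest modulus among the singular points: 3/2.


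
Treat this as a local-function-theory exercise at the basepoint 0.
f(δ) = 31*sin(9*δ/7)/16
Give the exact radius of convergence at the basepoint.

The radius of convergence is infinite.

The factor -sin(9*δ/7) is entire and contributes no finite singular point.
The polynomial part has no poles.
No finite singular points: the Taylor series at 0 converges everywhere.


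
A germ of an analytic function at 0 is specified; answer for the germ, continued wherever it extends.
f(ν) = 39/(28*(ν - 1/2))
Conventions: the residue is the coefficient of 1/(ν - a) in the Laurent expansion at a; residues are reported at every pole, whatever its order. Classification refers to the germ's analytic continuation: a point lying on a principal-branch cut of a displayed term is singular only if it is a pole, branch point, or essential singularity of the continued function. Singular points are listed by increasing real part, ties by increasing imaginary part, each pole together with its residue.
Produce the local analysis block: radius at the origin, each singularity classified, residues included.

Denominator factor (ν - 1/2): pole of order 1 at 1/2, modulus 1/2.
The radius of convergence is the smallest modulus among the singular points: 1/2.
At the order-1 pole 1/2 set g(ν) = (ν - (1/2))*f(ν) = 39/28.
Simple pole: residue = g(a) at a = 1/2, which is 39/28.

Radius of convergence at 0: 1/2.
At 1/2: a pole of order 1; residue 39/28.


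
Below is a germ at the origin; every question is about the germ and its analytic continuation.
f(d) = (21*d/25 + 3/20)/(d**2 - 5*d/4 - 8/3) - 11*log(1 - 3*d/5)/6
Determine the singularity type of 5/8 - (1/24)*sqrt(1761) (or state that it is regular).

The denominator factor d**2 - 5*d/4 - 8/3 vanishes at 5/8 - (1/24)*sqrt(1761) and appears to the power 1; the numerator there equals 27/40 - (7/200)*sqrt(1761), nonzero, and no other factor vanishes.
The branch terms are analytic at this point.
Hence a pole whose order is the multiplicity, 1.

The point is a pole of order 1.


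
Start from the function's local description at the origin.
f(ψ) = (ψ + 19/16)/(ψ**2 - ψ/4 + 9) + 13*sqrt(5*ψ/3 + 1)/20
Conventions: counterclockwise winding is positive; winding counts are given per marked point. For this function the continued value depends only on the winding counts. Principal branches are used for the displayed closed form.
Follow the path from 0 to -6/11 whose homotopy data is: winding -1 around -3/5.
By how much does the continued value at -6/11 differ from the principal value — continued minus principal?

The rational part is single-valued and drops out of the difference; each branch term changes only by its own monodromy.
(13/20)*sqrt(1 - ψ/(-3/5)): winding -1 is odd, the square root flips sign, contributing -2*(13/20)*sqrt(1 - (-6/11)/(-3/5)) = -2*(13/20)*sqrt(1/11) = -(13/110)*sqrt(11).
Summing the contributions at ψ = -6/11 gives -(13/110)*sqrt(11).

Continued minus principal equals -(13/110)*sqrt(11).


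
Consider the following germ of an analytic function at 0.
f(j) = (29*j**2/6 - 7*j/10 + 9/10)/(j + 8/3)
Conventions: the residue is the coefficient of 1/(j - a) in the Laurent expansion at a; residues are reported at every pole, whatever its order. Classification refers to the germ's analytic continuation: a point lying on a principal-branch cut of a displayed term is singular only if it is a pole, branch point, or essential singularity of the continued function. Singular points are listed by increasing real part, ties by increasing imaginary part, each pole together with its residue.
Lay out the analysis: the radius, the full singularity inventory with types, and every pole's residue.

Radius of convergence at 0: 8/3.
At -8/3: a pole of order 1; residue 10027/270.

Denominator factor (j + 8/3): pole of order 1 at -8/3, modulus 8/3.
The radius of convergence is the smallest modulus among the singular points: 8/3.
At the order-1 pole -8/3 set g(j) = (j - (-8/3))*f(j) = 29*j**2/6 - 7*j/10 + 9/10.
Simple pole: residue = g(a) at a = -8/3, which is 10027/270.


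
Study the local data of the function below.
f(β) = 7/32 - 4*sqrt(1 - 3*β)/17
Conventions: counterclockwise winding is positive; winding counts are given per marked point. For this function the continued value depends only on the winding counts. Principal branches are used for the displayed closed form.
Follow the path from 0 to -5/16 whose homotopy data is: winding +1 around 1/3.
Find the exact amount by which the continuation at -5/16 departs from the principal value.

The rational part is single-valued and drops out of the difference; each branch term changes only by its own monodromy.
(-4/17)*sqrt(1 - β/(1/3)): winding +1 is odd, the square root flips sign, contributing -2*(-4/17)*sqrt(1 - (-5/16)/(1/3)) = -2*(-4/17)*sqrt(31/16) = (2/17)*sqrt(31).
Summing the contributions at β = -5/16 gives (2/17)*sqrt(31).

Continued minus principal equals (2/17)*sqrt(31).


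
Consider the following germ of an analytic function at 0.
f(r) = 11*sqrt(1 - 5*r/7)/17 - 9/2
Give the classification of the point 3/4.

There is no denominator, hence no pole anywhere.
Branch term sqrt(1 - r/(7/5)): argument at 3/4 is 13/28, nonzero, so 3/4 is not its branch point (a point on a principal cut is still regular for the continued germ).
So the germ continues analytically to 3/4.

The point is a regular point.


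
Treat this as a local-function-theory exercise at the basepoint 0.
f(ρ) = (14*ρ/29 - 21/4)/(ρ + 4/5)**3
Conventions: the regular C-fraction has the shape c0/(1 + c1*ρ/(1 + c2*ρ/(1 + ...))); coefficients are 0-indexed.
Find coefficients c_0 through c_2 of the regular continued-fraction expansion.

Taylor coefficients (expand at 0): a_0 = -2625/256, a_1 = 1169875/29696, a_2 = -5919375/59392.
c0 = a_0 = -2625/256. Peel one level at a time: if S = 1 + c*ρ/S' with S'(0) = 1, then c is the ρ-coefficient of S and S' = c*ρ/(S - 1).
S_1 = c0/f = 1 + (1337/348)*ρ + (610459/121104)*ρ^2 + ...; c1 = 1337/348.
S_2 = c1*ρ/(S_1 - 1) = 1 + (-610459/465276)*ρ + ...; c2 = -610459/465276.

The regular C-fraction coefficients are [-2625/256, 1337/348, -610459/465276].


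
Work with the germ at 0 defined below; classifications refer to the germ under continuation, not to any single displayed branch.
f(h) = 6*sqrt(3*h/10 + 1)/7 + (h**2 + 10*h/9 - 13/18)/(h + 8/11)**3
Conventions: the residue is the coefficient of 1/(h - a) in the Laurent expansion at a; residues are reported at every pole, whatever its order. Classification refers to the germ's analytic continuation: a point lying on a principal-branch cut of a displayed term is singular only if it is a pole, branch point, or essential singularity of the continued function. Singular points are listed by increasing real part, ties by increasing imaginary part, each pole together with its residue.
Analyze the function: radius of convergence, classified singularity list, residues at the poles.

Denominator factor (h + 8/11)^3: pole of order 3 at -8/11, modulus 8/11.
Branch term (6/7)*sqrt(1 - h/(-10/3)): its argument vanishes at h = -10/3, a square-root branch point, modulus 10/3.
The radius of convergence is the smallest modulus among the singular points: 8/11.
The branch term is analytic at -8/11 and contributes nothing to the residue; only the rational part matters.
At the order-3 pole -8/11 set g(h) = (h - (-8/11))^3*(rational part) = h**2 + 10*h/9 - 13/18.
Order-3 pole: residue = g''(a)/2; g''(-8/11) = 2, so the residue is 1.
List the singular points by increasing real part (a conjugate pair: the negative imaginary part first).

Radius of convergence at 0: 8/11.
At -10/3: an algebraic (square-root) branch point.
At -8/11: a pole of order 3; residue 1.


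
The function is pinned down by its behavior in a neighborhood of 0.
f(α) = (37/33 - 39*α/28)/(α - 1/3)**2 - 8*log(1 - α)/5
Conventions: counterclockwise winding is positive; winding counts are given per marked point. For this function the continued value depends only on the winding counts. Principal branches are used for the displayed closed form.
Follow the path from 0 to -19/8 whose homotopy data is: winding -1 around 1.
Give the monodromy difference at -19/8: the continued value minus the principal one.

The rational part is single-valued and drops out of the difference; each branch term changes only by its own monodromy.
(-8/5)*log(1 - α/(1)): each positive loop around 1 adds 2*pi*i to the log, so winding -1 contributes (-8/5)*(-1)*2*pi*i = (16/5)*pi*i.
Summing the contributions at α = -19/8 gives (16/5)*pi*i.

Continued minus principal equals (16/5)*pi*i.


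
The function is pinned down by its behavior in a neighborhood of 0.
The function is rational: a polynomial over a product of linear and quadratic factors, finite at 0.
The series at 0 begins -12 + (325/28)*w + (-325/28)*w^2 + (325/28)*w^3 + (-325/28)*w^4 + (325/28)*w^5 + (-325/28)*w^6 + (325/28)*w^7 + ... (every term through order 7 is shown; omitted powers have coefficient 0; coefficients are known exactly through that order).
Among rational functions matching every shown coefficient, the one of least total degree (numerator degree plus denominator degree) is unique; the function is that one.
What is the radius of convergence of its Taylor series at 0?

The radius of convergence is 1.

No rational of total degree below 2 reproduces all 8 coefficients; solving the [1/1] Pade equations on them gives f(w) = (-11*w/28 - 12)/(w + 1), whose expansion matches every shown term.
Denominator factor (w + 1): pole of order 1 at -1, modulus 1.
The radius of convergence is the smallest modulus among the singular points: 1.


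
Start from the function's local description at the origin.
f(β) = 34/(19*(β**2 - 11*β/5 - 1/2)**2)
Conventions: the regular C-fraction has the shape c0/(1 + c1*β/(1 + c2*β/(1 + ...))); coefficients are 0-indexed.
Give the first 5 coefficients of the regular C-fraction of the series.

The regular C-fraction coefficients are [136/19, 44/5, -96/55, 7633/2640, -133375/366384].

Taylor coefficients (expand at 0): a_0 = 136/19, a_1 = -5984/95, a_2 = 211072/475, a_3 = -6690112/2375, a_4 = 39961696/2375.
c0 = a_0 = 136/19. Peel one level at a time: if S = 1 + c*β/S' with S'(0) = 1, then c is the β-coefficient of S and S' = c*β/(S - 1).
S_1 = c0/f = 1 + (44/5)*β + (384/25)*β^2 + ...; c1 = 44/5.
S_2 = c1*β/(S_1 - 1) = 1 + (-96/55)*β + (15266/3025)*β^2 + ...; c2 = -96/55.
S_3 = c2*β/(S_2 - 1) = 1 + (7633/2640)*β + (2425/2304)*β^2 + ...; c3 = 7633/2640.
S_4 = c3*β/(S_3 - 1) = 1 + (-133375/366384)*β + ...; c4 = -133375/366384.


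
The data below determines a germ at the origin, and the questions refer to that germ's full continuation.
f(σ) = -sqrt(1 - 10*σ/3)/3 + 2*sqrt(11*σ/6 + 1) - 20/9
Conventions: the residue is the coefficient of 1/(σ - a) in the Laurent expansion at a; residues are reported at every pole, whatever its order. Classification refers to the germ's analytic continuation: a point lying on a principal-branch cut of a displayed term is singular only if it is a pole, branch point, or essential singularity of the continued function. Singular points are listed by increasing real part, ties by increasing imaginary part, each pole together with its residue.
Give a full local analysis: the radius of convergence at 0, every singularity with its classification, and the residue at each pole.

Radius of convergence at 0: 3/10.
At -6/11: an algebraic (square-root) branch point.
At 3/10: an algebraic (square-root) branch point.

Branch term (-1/3)*sqrt(1 - σ/(3/10)): its argument vanishes at σ = 3/10, a square-root branch point, modulus 3/10.
Branch term (2)*sqrt(1 - σ/(-6/11)): its argument vanishes at σ = -6/11, a square-root branch point, modulus 6/11.
The radius of convergence is the smallest modulus among the singular points: 3/10.
List the singular points by increasing real part (a conjugate pair: the negative imaginary part first).


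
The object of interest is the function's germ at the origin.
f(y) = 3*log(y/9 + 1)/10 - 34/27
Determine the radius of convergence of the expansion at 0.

Branch term (3/10)*log(1 - y/(-9)): its argument vanishes at y = -9, a logarithmic branch point, modulus 9.
The radius of convergence is the smallest modulus among the singular points: 9.

The radius of convergence is 9.


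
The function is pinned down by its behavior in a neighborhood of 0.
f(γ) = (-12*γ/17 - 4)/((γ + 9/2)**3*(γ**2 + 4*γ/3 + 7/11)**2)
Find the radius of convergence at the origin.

Denominator factor (γ + 9/2)^3: pole of order 3 at -9/2, modulus 9/2.
Denominator factor (γ**2 + 4*γ/3 + 7/11)^2: discriminant -76/99, complex-conjugate roots (-2/3) + ((1/33)*sqrt(209))*i and (-2/3) - ((1/33)*sqrt(209))*i; poles of order 2, moduli (1/11)*sqrt(77) and (1/11)*sqrt(77).
The radius of convergence is the smallest modulus among the singular points: (1/11)*sqrt(77).

The radius of convergence is (1/11)*sqrt(77).


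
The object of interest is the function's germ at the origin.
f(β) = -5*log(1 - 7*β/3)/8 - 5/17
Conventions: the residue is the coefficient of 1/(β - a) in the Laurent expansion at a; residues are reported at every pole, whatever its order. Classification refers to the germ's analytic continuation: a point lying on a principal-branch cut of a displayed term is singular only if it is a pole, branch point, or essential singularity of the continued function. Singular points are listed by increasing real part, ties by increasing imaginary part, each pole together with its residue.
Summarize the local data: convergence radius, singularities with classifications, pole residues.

Radius of convergence at 0: 3/7.
At 3/7: a logarithmic branch point.

Branch term (-5/8)*log(1 - β/(3/7)): its argument vanishes at β = 3/7, a logarithmic branch point, modulus 3/7.
The radius of convergence is the smallest modulus among the singular points: 3/7.


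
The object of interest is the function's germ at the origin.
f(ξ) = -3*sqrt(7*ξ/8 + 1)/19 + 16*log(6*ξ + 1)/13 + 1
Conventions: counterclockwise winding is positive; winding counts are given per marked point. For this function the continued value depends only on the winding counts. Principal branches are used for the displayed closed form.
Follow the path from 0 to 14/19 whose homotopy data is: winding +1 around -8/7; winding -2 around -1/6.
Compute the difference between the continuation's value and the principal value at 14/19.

The rational part is single-valued and drops out of the difference; each branch term changes only by its own monodromy.
(-3/19)*sqrt(1 - ξ/(-8/7)): winding +1 is odd, the square root flips sign, contributing -2*(-3/19)*sqrt(1 - (14/19)/(-8/7)) = -2*(-3/19)*sqrt(125/76) = (15/361)*sqrt(95).
(16/13)*log(1 - ξ/(-1/6)): each positive loop around -1/6 adds 2*pi*i to the log, so winding -2 contributes (16/13)*(-2)*2*pi*i = -(64/13)*pi*i.
Summing the contributions at ξ = 14/19 gives ((15/361)*sqrt(95)) - ((64/13)*pi)*i.

Continued minus principal equals ((15/361)*sqrt(95)) - ((64/13)*pi)*i.


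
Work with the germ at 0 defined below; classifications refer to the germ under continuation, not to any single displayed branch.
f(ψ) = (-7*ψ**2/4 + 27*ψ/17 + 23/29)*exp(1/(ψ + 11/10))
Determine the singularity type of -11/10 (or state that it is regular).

The exponent 1/(ψ - (-11/10)) has a pole at -11/10, so exp(1/(ψ - (-11/10))) takes every nonzero value near it: an essential singularity (not a pole of any order).

The point is an essential singularity.


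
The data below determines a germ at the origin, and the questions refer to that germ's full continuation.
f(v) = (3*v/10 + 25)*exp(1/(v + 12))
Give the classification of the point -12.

The point is an essential singularity.

The exponent 1/(v - (-12)) has a pole at -12, so exp(1/(v - (-12))) takes every nonzero value near it: an essential singularity (not a pole of any order).


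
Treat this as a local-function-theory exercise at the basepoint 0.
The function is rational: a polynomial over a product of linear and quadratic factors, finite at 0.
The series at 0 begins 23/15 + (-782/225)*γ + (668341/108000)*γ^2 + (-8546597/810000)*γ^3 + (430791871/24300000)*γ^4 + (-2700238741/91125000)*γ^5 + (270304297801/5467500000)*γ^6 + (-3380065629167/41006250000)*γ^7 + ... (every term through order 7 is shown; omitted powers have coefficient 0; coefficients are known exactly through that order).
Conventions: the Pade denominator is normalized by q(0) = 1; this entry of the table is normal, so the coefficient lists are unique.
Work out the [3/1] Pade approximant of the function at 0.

The Pade approximant has numerator coefficients [23/15, -15371843/17093194, 5611735/16087712, -84176025/546982208]; denominator coefficients [1, 430791871/256397910].

Taylor coefficients needed (read off): a_0 = 23/15, a_1 = -782/225, a_2 = 668341/108000, a_3 = -8546597/810000, a_4 = 430791871/24300000.
Write the denominator as Q(γ) = 1 + q1*γ. Requiring Q*f - P = O(γ^5) with deg P <= 3 kills the coefficients of γ^4..γ^4 in Q*f:
  γ^4: a_4 + q1*a_3 = 0, i.e. 430791871/24300000 + (-8546597/810000)*q1 = 0.
Solving this linear system: q1 = 430791871/256397910.
The numerator is Q*f truncated at degree 3: P0 = a_0 = 23/15; P1 = a_1 + q1*a_0 = -15371843/17093194; P2 = a_2 + q1*a_1 = 5611735/16087712; P3 = a_3 + q1*a_2 = -84176025/546982208.


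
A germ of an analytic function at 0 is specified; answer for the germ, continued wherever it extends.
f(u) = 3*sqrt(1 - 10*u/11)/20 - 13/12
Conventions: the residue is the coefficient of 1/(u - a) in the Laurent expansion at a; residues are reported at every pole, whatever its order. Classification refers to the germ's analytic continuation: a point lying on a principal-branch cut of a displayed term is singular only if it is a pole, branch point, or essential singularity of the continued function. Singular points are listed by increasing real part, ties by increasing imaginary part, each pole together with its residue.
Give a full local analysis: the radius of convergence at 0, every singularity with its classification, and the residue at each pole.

Radius of convergence at 0: 11/10.
At 11/10: an algebraic (square-root) branch point.

Branch term (3/20)*sqrt(1 - u/(11/10)): its argument vanishes at u = 11/10, a square-root branch point, modulus 11/10.
The radius of convergence is the smallest modulus among the singular points: 11/10.


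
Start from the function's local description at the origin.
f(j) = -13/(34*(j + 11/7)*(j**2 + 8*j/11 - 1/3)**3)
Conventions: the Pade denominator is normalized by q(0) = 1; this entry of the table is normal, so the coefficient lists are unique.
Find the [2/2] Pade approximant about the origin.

Taylor coefficients needed (expand at 0): a_0 = 2457/374, a_1 = 159705/4114, a_2 = 5024565/22627, a_3 = 263088189/248897, a_4 = 69248088/14641.
Write the denominator as Q(j) = 1 + q1*j + q2*j^2. Requiring Q*f - P = O(j^5) with deg P <= 2 kills the coefficients of j^3..j^4 in Q*f:
  j^3: a_3 + q1*a_2 + q2*a_1 = 0, i.e. 263088189/248897 + (5024565/22627)*q1 + (159705/4114)*q2 = 0.
  j^4: a_4 + q1*a_3 + q2*a_2 = 0, i.e. 69248088/14641 + (263088189/248897)*q1 + (5024565/22627)*q2 = 0.
Solving this linear system: q1 = -2119298/343211, q2 = 152777682/18876605.
The numerator is Q*f truncated at degree 2: P0 = a_0 = 2457/374; P1 = a_1 + q1*a_0 = -224159481/128360914; P2 = a_2 + q1*a_1 + q2*a_0 = 125388427437/3529925135.

The Pade approximant has numerator coefficients [2457/374, -224159481/128360914, 125388427437/3529925135]; denominator coefficients [1, -2119298/343211, 152777682/18876605].


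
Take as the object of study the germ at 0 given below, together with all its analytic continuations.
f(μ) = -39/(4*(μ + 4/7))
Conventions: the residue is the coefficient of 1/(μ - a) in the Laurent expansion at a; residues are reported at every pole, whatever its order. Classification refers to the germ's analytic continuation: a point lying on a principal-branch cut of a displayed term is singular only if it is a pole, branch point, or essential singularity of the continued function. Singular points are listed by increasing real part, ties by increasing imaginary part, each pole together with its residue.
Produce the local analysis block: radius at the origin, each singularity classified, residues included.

Denominator factor (μ + 4/7): pole of order 1 at -4/7, modulus 4/7.
The radius of convergence is the smallest modulus among the singular points: 4/7.
At the order-1 pole -4/7 set g(μ) = (μ - (-4/7))*f(μ) = -39/4.
Simple pole: residue = g(a) at a = -4/7, which is -39/4.

Radius of convergence at 0: 4/7.
At -4/7: a pole of order 1; residue -39/4.


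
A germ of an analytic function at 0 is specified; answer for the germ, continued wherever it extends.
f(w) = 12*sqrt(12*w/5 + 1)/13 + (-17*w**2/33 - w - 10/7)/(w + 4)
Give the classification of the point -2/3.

Denominator factors: w + 4 = 10/3 at w = -2/3 — none vanishes.
Branch term sqrt(1 - w/(-5/12)): argument at -2/3 is -3/5, nonzero, so -2/3 is not its branch point (a point on a principal cut is still regular for the continued germ).
So the germ continues analytically to -2/3.

The point is a regular point.


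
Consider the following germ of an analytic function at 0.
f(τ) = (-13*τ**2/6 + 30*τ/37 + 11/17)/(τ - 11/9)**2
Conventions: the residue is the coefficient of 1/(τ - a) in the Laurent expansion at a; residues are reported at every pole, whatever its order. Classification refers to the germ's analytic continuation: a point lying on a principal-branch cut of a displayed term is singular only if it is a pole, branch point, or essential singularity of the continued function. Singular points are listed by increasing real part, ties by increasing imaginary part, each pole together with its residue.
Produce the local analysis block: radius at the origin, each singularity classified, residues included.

Denominator factor (τ - 11/9)^2: pole of order 2 at 11/9, modulus 11/9.
The radius of convergence is the smallest modulus among the singular points: 11/9.
At the order-2 pole 11/9 set g(τ) = (τ - (11/9))^2*f(τ) = -13*τ**2/6 + 30*τ/37 + 11/17.
Order-2 pole: residue = g'(a); g'(11/9) = -4481/999, so the residue is -4481/999.

Radius of convergence at 0: 11/9.
At 11/9: a pole of order 2; residue -4481/999.


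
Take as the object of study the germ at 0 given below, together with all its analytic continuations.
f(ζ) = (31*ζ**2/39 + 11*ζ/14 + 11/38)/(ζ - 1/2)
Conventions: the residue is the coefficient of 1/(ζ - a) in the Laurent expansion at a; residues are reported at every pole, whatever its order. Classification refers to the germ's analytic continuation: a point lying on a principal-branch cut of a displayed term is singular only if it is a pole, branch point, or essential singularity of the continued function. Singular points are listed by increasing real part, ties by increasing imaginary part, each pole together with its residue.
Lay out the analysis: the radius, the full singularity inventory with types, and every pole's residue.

Radius of convergence at 0: 1/2.
At 1/2: a pole of order 1; residue 4570/5187.

Denominator factor (ζ - 1/2): pole of order 1 at 1/2, modulus 1/2.
The radius of convergence is the smallest modulus among the singular points: 1/2.
At the order-1 pole 1/2 set g(ζ) = (ζ - (1/2))*f(ζ) = 31*ζ**2/39 + 11*ζ/14 + 11/38.
Simple pole: residue = g(a) at a = 1/2, which is 4570/5187.


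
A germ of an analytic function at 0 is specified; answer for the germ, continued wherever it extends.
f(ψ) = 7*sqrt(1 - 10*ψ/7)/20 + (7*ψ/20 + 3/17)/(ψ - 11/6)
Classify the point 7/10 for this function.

The term (7/20)*sqrt(1 - ψ/(7/10)) has argument 1 - 7/10/(7/10) = 0 at 7/10: a square-root (algebraic, two-sheeted) branch point; the remaining terms are analytic or single-valued there.

The point is an algebraic (square-root) branch point.


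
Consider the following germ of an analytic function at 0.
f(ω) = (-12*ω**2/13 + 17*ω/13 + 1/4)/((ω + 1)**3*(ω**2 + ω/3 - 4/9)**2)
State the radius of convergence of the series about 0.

The radius of convergence is -1/6 + (1/6)*sqrt(17).

Denominator factor (ω + 1)^3: pole of order 3 at -1, modulus 1.
Denominator factor (ω**2 + ω/3 - 4/9)^2: discriminant 17/9, real irrational roots -1/6 + (1/6)*sqrt(17) and -1/6 - (1/6)*sqrt(17); poles of order 2, moduli -1/6 + (1/6)*sqrt(17) and 1/6 + (1/6)*sqrt(17).
The radius of convergence is the smallest modulus among the singular points: -1/6 + (1/6)*sqrt(17).


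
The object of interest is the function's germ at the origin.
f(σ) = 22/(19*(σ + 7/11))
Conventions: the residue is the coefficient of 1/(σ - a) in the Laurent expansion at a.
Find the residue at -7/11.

At the order-1 pole -7/11 set g(σ) = (σ - (-7/11))*f(σ) = 22/19.
Simple pole: residue = g(a) at a = -7/11, which is 22/19.

The residue is 22/19.


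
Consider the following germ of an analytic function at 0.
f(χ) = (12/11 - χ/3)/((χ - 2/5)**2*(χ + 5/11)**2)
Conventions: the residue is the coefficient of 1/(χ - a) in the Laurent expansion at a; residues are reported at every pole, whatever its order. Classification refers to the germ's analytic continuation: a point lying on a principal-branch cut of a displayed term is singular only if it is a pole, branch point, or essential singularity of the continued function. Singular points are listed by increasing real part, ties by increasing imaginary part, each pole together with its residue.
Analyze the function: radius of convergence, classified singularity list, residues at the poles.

Radius of convergence at 0: 2/5.
At -5/11: a pole of order 2; residue 366025/103823.
At 2/5: a pole of order 2; residue -366025/103823.

Denominator factor (χ + 5/11)^2: pole of order 2 at -5/11, modulus 5/11.
Denominator factor (χ - 2/5)^2: pole of order 2 at 2/5, modulus 2/5.
The radius of convergence is the smallest modulus among the singular points: 2/5.
At the order-2 pole -5/11 set g(χ) = (χ - (-5/11))^2*f(χ) = (12/11 - χ/3)/(χ - 2/5)**2.
Order-2 pole: residue = g'(a); g'(-5/11) = 366025/103823, so the residue is 366025/103823.
At the order-2 pole 2/5 set g(χ) = (χ - (2/5))^2*f(χ) = (12/11 - χ/3)/(χ + 5/11)**2.
Order-2 pole: residue = g'(a); g'(2/5) = -366025/103823, so the residue is -366025/103823.
List the singular points by increasing real part (a conjugate pair: the negative imaginary part first).


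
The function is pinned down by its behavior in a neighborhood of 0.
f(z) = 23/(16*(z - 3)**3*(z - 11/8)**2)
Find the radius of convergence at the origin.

Denominator factor (z - 3)^3: pole of order 3 at 3, modulus 3.
Denominator factor (z - 11/8)^2: pole of order 2 at 11/8, modulus 11/8.
The radius of convergence is the smallest modulus among the singular points: 11/8.

The radius of convergence is 11/8.


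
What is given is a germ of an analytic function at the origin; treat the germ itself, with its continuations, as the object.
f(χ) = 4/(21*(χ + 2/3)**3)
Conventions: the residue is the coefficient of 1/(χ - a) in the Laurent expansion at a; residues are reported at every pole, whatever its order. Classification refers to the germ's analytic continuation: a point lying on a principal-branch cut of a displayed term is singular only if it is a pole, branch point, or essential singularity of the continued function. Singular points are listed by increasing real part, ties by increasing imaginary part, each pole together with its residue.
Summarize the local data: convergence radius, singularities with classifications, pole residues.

Denominator factor (χ + 2/3)^3: pole of order 3 at -2/3, modulus 2/3.
The radius of convergence is the smallest modulus among the singular points: 2/3.
At the order-3 pole -2/3 set g(χ) = (χ - (-2/3))^3*f(χ) = 4/21.
Order-3 pole: residue = g''(a)/2; g''(-2/3) = 0, so the residue is 0.

Radius of convergence at 0: 2/3.
At -2/3: a pole of order 3; residue 0.


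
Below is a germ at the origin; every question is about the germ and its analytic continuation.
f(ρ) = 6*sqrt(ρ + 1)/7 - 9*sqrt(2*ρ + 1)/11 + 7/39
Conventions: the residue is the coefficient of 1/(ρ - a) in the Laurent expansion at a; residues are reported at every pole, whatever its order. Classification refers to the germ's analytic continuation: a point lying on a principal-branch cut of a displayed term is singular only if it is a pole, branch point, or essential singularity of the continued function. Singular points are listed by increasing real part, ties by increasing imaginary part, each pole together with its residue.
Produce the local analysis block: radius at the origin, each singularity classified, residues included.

Branch term (-9/11)*sqrt(1 - ρ/(-1/2)): its argument vanishes at ρ = -1/2, a square-root branch point, modulus 1/2.
Branch term (6/7)*sqrt(1 - ρ/(-1)): its argument vanishes at ρ = -1, a square-root branch point, modulus 1.
The radius of convergence is the smallest modulus among the singular points: 1/2.
List the singular points by increasing real part (a conjugate pair: the negative imaginary part first).

Radius of convergence at 0: 1/2.
At -1: an algebraic (square-root) branch point.
At -1/2: an algebraic (square-root) branch point.


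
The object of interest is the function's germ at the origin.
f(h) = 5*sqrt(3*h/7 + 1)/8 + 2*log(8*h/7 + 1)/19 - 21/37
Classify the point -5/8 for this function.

There is no denominator, hence no pole anywhere.
Branch term log(1 - h/(-7/8)): argument at -5/8 is 2/7, nonzero, so -5/8 is not its branch point (a point on a principal cut is still regular for the continued germ).
Branch term sqrt(1 - h/(-7/3)): argument at -5/8 is 41/56, nonzero, so -5/8 is not its branch point (a point on a principal cut is still regular for the continued germ).
So the germ continues analytically to -5/8.

The point is a regular point.


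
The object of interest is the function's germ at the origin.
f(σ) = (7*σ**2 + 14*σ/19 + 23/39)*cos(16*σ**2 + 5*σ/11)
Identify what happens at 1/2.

There is no denominator, hence no pole anywhere.
The factor cos(16*σ**2 + 5*σ/11) is entire.
So the germ continues analytically to 1/2.

The point is a regular point.


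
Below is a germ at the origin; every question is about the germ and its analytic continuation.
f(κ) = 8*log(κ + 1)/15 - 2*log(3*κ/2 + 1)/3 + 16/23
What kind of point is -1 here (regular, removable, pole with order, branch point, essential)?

The point is a logarithmic branch point.

The term (8/15)*log(1 - κ/(-1)) has argument 1 - -1/(-1) = 0 at -1: a logarithmic (infinitely-sheeted) branch point; the remaining terms are analytic or single-valued there.


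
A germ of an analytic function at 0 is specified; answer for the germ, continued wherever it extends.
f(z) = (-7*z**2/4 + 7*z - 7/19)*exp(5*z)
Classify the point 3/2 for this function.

There is no denominator, hence no pole anywhere.
The factor exp(5*z) is entire.
So the germ continues analytically to 3/2.

The point is a regular point.


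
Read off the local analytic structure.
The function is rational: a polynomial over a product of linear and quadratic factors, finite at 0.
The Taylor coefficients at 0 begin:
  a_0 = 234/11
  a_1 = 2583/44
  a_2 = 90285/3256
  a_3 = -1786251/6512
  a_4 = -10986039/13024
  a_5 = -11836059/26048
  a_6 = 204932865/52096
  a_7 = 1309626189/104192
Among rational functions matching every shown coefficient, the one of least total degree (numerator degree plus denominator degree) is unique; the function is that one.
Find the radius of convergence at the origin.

The radius of convergence is (1/6)*sqrt(6).

No rational of total degree below 5 reproduces all 8 coefficients; solving the [2/3] Pade equations on them gives f(u) = (-19*u**2/37 + 21*u/8 - 39/11)/((u - 1)*(u**2 - 5*u/12 + 1/6)), whose expansion matches every shown term.
Denominator factor (u**2 - 5*u/12 + 1/6): discriminant -71/144, complex-conjugate roots (5/24) + ((1/24)*sqrt(71))*i and (5/24) - ((1/24)*sqrt(71))*i; poles of order 1, moduli (1/6)*sqrt(6) and (1/6)*sqrt(6).
Denominator factor (u - 1): pole of order 1 at 1, modulus 1.
The radius of convergence is the smallest modulus among the singular points: (1/6)*sqrt(6).


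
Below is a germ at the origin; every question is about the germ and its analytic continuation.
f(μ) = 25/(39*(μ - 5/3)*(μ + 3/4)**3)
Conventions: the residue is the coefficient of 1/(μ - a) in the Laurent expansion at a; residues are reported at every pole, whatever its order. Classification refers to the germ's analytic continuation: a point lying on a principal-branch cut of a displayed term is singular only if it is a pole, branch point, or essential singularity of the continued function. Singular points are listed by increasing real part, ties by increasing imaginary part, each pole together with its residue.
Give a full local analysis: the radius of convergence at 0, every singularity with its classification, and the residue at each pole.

Radius of convergence at 0: 3/4.
At -3/4: a pole of order 3; residue -14400/317057.
At 5/3: a pole of order 1; residue 14400/317057.

Denominator factor (μ + 3/4)^3: pole of order 3 at -3/4, modulus 3/4.
Denominator factor (μ - 5/3): pole of order 1 at 5/3, modulus 5/3.
The radius of convergence is the smallest modulus among the singular points: 3/4.
At the order-3 pole -3/4 set g(μ) = (μ - (-3/4))^3*f(μ) = 25/(39*(μ - 5/3)).
Order-3 pole: residue = g''(a)/2; g''(-3/4) = -28800/317057, so the residue is -14400/317057.
At the order-1 pole 5/3 set g(μ) = (μ - (5/3))*f(μ) = 25/(39*(μ + 3/4)**3).
Simple pole: residue = g(a) at a = 5/3, which is 14400/317057.
List the singular points by increasing real part (a conjugate pair: the negative imaginary part first).


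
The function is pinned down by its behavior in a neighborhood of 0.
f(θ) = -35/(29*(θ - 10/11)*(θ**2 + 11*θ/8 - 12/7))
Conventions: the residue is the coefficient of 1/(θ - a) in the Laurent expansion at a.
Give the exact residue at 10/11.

At the order-1 pole 10/11 set g(θ) = (θ - (10/11))*f(θ) = -35/(29*(θ**2 + 11*θ/8 - 12/7)).
Simple pole: residue = g(a) at a = 10/11, which is -118580/35583.

The residue is -118580/35583.


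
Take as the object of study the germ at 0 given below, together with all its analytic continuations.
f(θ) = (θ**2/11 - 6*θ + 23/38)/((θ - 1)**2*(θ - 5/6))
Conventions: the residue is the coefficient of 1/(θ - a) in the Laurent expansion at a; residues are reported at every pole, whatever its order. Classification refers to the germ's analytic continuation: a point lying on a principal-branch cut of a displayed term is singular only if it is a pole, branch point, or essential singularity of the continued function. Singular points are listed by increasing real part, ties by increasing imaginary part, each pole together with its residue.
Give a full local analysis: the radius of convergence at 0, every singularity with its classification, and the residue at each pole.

Denominator factor (θ - 1)^2: pole of order 2 at 1, modulus 1.
Denominator factor (θ - 5/6): pole of order 1 at 5/6, modulus 5/6.
The radius of convergence is the smallest modulus among the singular points: 5/6.
At the order-1 pole 5/6 set g(θ) = (θ - (5/6))*f(θ) = (θ**2/11 - 6*θ + 23/38)/(θ - 1)**2.
Simple pole: residue = g(a) at a = 5/6, which is -32591/209.
At the order-2 pole 1 set g(θ) = (θ - (1))^2*f(θ) = (θ**2/11 - 6*θ + 23/38)/(θ - 5/6).
Order-2 pole: residue = g'(a); g'(1) = 32610/209, so the residue is 32610/209.
List the singular points by increasing real part (a conjugate pair: the negative imaginary part first).

Radius of convergence at 0: 5/6.
At 5/6: a pole of order 1; residue -32591/209.
At 1: a pole of order 2; residue 32610/209.
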